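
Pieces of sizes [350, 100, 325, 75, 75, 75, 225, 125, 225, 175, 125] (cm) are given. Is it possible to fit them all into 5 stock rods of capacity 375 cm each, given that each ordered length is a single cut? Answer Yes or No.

Total = 1875 cm; ⌈1875/375⌉ = 5.
The bound of 5 does not rule out 5, but exhaustive search shows no assignment into 5 stock rods of capacity 375 cm exists — the minimum is 6.

No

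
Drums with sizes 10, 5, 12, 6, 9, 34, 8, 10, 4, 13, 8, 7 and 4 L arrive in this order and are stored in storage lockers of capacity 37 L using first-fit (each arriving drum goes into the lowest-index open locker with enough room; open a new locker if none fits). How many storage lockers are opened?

4

  10 → locker 1 (new)  [load 10/37]
  5 → locker 1  [load 15/37]
  12 → locker 1  [load 27/37]
  6 → locker 1  [load 33/37]
  9 → locker 2 (new)  [load 9/37]
  34 → locker 3 (new)  [load 34/37]
  8 → locker 2  [load 17/37]
  10 → locker 2  [load 27/37]
  4 → locker 1  [load 37/37]
  13 → locker 4 (new)  [load 13/37]
  8 → locker 2  [load 35/37]
  7 → locker 4  [load 20/37]
  4 → locker 4  [load 24/37]
4 storage lockers opened.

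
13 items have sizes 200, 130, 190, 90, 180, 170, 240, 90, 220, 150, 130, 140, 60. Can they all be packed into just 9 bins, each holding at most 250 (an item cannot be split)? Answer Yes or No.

Total = 1990; ⌈1990/250⌉ = 8.
10 items each exceed half the capacity and cannot share a bin, forcing at least 10 bins.
At least 10 bins are required, but only 9 are allowed.

No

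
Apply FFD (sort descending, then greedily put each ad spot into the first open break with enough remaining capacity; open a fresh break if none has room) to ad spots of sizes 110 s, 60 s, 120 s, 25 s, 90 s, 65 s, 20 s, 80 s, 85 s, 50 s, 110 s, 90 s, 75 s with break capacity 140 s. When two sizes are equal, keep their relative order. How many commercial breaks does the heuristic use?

8

Sorted descending: 120, 110, 110, 90, 90, 85, 80, 75, 65, 60, 50, 25, 20.
  120 → break 1 (new)  [load 120/140]
  110 → break 2 (new)  [load 110/140]
  110 → break 3 (new)  [load 110/140]
  90 → break 4 (new)  [load 90/140]
  90 → break 5 (new)  [load 90/140]
  85 → break 6 (new)  [load 85/140]
  80 → break 7 (new)  [load 80/140]
  75 → break 8 (new)  [load 75/140]
  65 → break 8  [load 140/140]
  60 → break 7  [load 140/140]
  50 → break 4  [load 140/140]
  25 → break 2  [load 135/140]
  20 → break 1  [load 140/140]
8 commercial breaks opened.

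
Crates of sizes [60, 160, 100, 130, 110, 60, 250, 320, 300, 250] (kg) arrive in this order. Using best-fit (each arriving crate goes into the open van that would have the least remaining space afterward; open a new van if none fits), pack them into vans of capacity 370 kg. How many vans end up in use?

6

  60 → van 1 (new)  [load 60/370]
  160 → van 1  [load 220/370]
  100 → van 1  [load 320/370]
  130 → van 2 (new)  [load 130/370]
  110 → van 2  [load 240/370]
  60 → van 2  [load 300/370]
  250 → van 3 (new)  [load 250/370]
  320 → van 4 (new)  [load 320/370]
  300 → van 5 (new)  [load 300/370]
  250 → van 6 (new)  [load 250/370]
6 vans opened.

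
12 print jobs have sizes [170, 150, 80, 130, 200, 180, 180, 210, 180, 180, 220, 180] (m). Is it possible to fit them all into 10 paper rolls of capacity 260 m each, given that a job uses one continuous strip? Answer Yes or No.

No

Total = 2060 m; ⌈2060/260⌉ = 8.
10 print jobs each exceed half the capacity and cannot share a roll, forcing at least 10 paper rolls.
The bound of 10 does not rule out 10, but exhaustive search shows no assignment into 10 paper rolls of capacity 260 m exists — the minimum is 11.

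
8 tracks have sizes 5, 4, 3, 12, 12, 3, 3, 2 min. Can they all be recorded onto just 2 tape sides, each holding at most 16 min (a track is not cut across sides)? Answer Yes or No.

No

Total = 44 min; ⌈44/16⌉ = 3.
At least 3 tape sides are required, but only 2 are allowed.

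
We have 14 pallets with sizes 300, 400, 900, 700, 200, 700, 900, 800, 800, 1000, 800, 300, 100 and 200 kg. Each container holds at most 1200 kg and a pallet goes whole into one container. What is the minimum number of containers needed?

Total = 1000 + 900 + 900 + 800 + 800 + 800 + 700 + 700 + 400 + 300 + 300 + 200 + 200 + 100 = 8100 kg.
Lower bound: ⌈8100/1200⌉ = 7 containers.
Also, 8 pallets each exceed 600 kg, and no two of those can share a container, so at least 8 containers are needed.
A packing using 8 containers:
  container 1: 1000 + 200 = 1200
  container 2: 900 + 300 = 1200
  container 3: 900 + 300 = 1200
  container 4: 800 + 400 = 1200
  container 5: 800 + 200 + 100 = 1100
  container 6: 800 = 800
  container 7: 700 = 700
  container 8: 700 = 700
This matches the lower bound, so 8 is optimal.

8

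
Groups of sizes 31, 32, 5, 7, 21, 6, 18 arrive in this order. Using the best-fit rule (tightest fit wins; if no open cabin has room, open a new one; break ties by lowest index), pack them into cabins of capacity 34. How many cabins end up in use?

  31 → cabin 1 (new)  [load 31/34]
  32 → cabin 2 (new)  [load 32/34]
  5 → cabin 3 (new)  [load 5/34]
  7 → cabin 3  [load 12/34]
  21 → cabin 3  [load 33/34]
  6 → cabin 4 (new)  [load 6/34]
  18 → cabin 4  [load 24/34]
4 cabins opened.

4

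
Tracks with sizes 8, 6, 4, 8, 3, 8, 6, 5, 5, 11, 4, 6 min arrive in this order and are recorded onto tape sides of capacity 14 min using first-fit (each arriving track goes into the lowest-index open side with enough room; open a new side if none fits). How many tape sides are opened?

  8 → side 1 (new)  [load 8/14]
  6 → side 1  [load 14/14]
  4 → side 2 (new)  [load 4/14]
  8 → side 2  [load 12/14]
  3 → side 3 (new)  [load 3/14]
  8 → side 3  [load 11/14]
  6 → side 4 (new)  [load 6/14]
  5 → side 4  [load 11/14]
  5 → side 5 (new)  [load 5/14]
  11 → side 6 (new)  [load 11/14]
  4 → side 5  [load 9/14]
  6 → side 7 (new)  [load 6/14]
7 tape sides opened.

7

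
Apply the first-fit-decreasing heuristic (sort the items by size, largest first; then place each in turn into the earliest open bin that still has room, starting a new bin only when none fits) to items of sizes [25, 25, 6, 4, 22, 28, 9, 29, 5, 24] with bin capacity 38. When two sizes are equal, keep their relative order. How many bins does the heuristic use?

6

Sorted descending: 29, 28, 25, 25, 24, 22, 9, 6, 5, 4.
  29 → bin 1 (new)  [load 29/38]
  28 → bin 2 (new)  [load 28/38]
  25 → bin 3 (new)  [load 25/38]
  25 → bin 4 (new)  [load 25/38]
  24 → bin 5 (new)  [load 24/38]
  22 → bin 6 (new)  [load 22/38]
  9 → bin 1  [load 38/38]
  6 → bin 2  [load 34/38]
  5 → bin 3  [load 30/38]
  4 → bin 2  [load 38/38]
6 bins opened.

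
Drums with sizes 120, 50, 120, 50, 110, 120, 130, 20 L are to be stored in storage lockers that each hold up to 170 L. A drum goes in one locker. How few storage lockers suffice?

Total = 130 + 120 + 120 + 120 + 110 + 50 + 50 + 20 = 720 L.
Lower bound: ⌈720/170⌉ = 5 storage lockers.
A packing using 5 storage lockers:
  locker 1: 130 + 20 = 150
  locker 2: 120 + 50 = 170
  locker 3: 120 + 50 = 170
  locker 4: 120 = 120
  locker 5: 110 = 110
This matches the lower bound, so 5 is optimal.

5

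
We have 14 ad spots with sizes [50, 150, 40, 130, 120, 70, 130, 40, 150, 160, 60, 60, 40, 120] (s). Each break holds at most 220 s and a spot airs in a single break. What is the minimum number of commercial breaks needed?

7

Total = 160 + 150 + 150 + 130 + 130 + 120 + 120 + 70 + 60 + 60 + 50 + 40 + 40 + 40 = 1320 s.
Lower bound: ⌈1320/220⌉ = 6 commercial breaks.
Also, 7 ad spots each exceed 110 s, and no two of those can share a break, so at least 7 commercial breaks are needed.
A packing using 7 commercial breaks:
  break 1: 160 + 60 = 220
  break 2: 150 + 70 = 220
  break 3: 150 + 60 = 210
  break 4: 130 + 50 + 40 = 220
  break 5: 130 + 40 + 40 = 210
  break 6: 120 = 120
  break 7: 120 = 120
This matches the lower bound, so 7 is optimal.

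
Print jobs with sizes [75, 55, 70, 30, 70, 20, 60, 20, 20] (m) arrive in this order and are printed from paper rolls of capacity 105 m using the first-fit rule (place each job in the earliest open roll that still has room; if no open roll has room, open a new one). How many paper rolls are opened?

5

  75 → roll 1 (new)  [load 75/105]
  55 → roll 2 (new)  [load 55/105]
  70 → roll 3 (new)  [load 70/105]
  30 → roll 1  [load 105/105]
  70 → roll 4 (new)  [load 70/105]
  20 → roll 2  [load 75/105]
  60 → roll 5 (new)  [load 60/105]
  20 → roll 2  [load 95/105]
  20 → roll 3  [load 90/105]
5 paper rolls opened.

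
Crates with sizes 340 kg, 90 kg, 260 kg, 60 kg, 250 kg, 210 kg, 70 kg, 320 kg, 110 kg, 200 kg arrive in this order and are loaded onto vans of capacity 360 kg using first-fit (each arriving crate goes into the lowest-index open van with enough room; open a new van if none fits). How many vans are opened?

  340 → van 1 (new)  [load 340/360]
  90 → van 2 (new)  [load 90/360]
  260 → van 2  [load 350/360]
  60 → van 3 (new)  [load 60/360]
  250 → van 3  [load 310/360]
  210 → van 4 (new)  [load 210/360]
  70 → van 4  [load 280/360]
  320 → van 5 (new)  [load 320/360]
  110 → van 6 (new)  [load 110/360]
  200 → van 6  [load 310/360]
6 vans opened.

6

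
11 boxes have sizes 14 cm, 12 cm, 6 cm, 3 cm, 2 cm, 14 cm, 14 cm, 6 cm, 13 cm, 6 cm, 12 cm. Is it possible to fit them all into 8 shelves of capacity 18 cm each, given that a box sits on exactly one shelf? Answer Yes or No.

A valid assignment using 7 shelves:
  shelf 1: 14 + 3 = 17
  shelf 2: 14 + 2 = 16
  shelf 3: 14 = 14
  shelf 4: 13 = 13
  shelf 5: 12 + 6 = 18
  shelf 6: 12 + 6 = 18
  shelf 7: 6 = 6
That uses only 7 ≤ 8, so 8 shelves are enough.

Yes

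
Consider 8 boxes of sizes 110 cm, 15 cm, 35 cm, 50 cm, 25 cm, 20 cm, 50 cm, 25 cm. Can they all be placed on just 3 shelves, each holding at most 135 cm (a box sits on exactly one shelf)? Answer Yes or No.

Yes

A valid assignment using 3 shelves:
  shelf 1: 110 + 25 = 135
  shelf 2: 50 + 50 + 35 = 135
  shelf 3: 25 + 20 + 15 = 60
Every load is within 135 cm, so 3 shelves suffice.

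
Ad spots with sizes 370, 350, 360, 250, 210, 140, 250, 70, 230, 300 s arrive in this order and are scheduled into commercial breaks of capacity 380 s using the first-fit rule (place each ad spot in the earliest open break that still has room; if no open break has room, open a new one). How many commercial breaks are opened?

8

  370 → break 1 (new)  [load 370/380]
  350 → break 2 (new)  [load 350/380]
  360 → break 3 (new)  [load 360/380]
  250 → break 4 (new)  [load 250/380]
  210 → break 5 (new)  [load 210/380]
  140 → break 5  [load 350/380]
  250 → break 6 (new)  [load 250/380]
  70 → break 4  [load 320/380]
  230 → break 7 (new)  [load 230/380]
  300 → break 8 (new)  [load 300/380]
8 commercial breaks opened.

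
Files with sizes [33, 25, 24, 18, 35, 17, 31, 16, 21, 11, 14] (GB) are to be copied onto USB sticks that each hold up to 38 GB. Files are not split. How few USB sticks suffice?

7

Total = 35 + 33 + 31 + 25 + 24 + 21 + 18 + 17 + 16 + 14 + 11 = 245 GB.
Lower bound: ⌈245/38⌉ = 7 USB sticks.
A packing using 7 USB sticks:
  USB stick 1: 35 = 35
  USB stick 2: 33 = 33
  USB stick 3: 31 = 31
  USB stick 4: 25 + 11 = 36
  USB stick 5: 24 + 14 = 38
  USB stick 6: 21 + 17 = 38
  USB stick 7: 18 + 16 = 34
This matches the lower bound, so 7 is optimal.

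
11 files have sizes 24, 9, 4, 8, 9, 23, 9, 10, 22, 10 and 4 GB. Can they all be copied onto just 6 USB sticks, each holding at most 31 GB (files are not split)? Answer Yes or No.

A valid assignment using 5 USB sticks:
  USB stick 1: 24 + 4 = 28
  USB stick 2: 23 + 8 = 31
  USB stick 3: 22 + 9 = 31
  USB stick 4: 10 + 10 + 9 = 29
  USB stick 5: 9 + 4 = 13
That uses only 5 ≤ 6, so 6 USB sticks are enough.

Yes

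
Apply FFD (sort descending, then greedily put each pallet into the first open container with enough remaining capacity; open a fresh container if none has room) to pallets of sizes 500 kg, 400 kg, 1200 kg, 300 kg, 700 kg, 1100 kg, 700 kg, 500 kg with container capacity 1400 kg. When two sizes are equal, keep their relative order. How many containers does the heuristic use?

Sorted descending: 1200, 1100, 700, 700, 500, 500, 400, 300.
  1200 → container 1 (new)  [load 1200/1400]
  1100 → container 2 (new)  [load 1100/1400]
  700 → container 3 (new)  [load 700/1400]
  700 → container 3  [load 1400/1400]
  500 → container 4 (new)  [load 500/1400]
  500 → container 4  [load 1000/1400]
  400 → container 4  [load 1400/1400]
  300 → container 2  [load 1400/1400]
4 containers opened.

4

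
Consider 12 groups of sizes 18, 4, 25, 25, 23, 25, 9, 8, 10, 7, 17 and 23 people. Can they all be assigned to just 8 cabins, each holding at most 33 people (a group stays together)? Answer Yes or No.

Yes

A valid assignment using 7 cabins:
  cabin 1: 25 + 8 = 33
  cabin 2: 25 + 7 = 32
  cabin 3: 25 + 4 = 29
  cabin 4: 23 + 10 = 33
  cabin 5: 23 + 9 = 32
  cabin 6: 18 = 18
  cabin 7: 17 = 17
That uses only 7 ≤ 8, so 8 cabins are enough.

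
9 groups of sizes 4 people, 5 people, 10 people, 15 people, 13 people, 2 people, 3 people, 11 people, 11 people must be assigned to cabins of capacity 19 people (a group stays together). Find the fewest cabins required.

Total = 15 + 13 + 11 + 11 + 10 + 5 + 4 + 3 + 2 = 74 people.
Lower bound: ⌈74/19⌉ = 4 cabins.
Also, 5 groups each exceed 19/2 people, and no two of those can share a cabin, so at least 5 cabins are needed.
A packing using 5 cabins:
  cabin 1: 15 + 4 = 19
  cabin 2: 13 + 5 = 18
  cabin 3: 11 + 3 + 2 = 16
  cabin 4: 11 = 11
  cabin 5: 10 = 10
This matches the lower bound, so 5 is optimal.

5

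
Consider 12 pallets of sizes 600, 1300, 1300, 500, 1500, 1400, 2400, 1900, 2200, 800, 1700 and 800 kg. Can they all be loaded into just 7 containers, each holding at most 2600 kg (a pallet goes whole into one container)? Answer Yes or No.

Yes

A valid assignment using 7 containers:
  container 1: 2400 = 2400
  container 2: 2200 = 2200
  container 3: 1900 + 600 = 2500
  container 4: 1700 + 800 = 2500
  container 5: 1500 + 800 = 2300
  container 6: 1400 + 500 = 1900
  container 7: 1300 + 1300 = 2600
Every load is within 2600 kg, so 7 containers suffice.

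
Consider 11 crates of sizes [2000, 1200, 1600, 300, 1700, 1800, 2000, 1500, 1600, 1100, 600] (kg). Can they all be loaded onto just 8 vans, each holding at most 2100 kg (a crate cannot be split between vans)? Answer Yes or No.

No

Total = 15400 kg; ⌈15400/2100⌉ = 8.
9 crates each exceed half the capacity and cannot share a van, forcing at least 9 vans.
At least 9 vans are required, but only 8 are allowed.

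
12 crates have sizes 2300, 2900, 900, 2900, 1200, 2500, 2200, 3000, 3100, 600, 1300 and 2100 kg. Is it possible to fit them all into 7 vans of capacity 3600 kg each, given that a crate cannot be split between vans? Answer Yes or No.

No

Total = 25000 kg; ⌈25000/3600⌉ = 7.
8 crates each exceed half the capacity and cannot share a van, forcing at least 8 vans.
At least 8 vans are required, but only 7 are allowed.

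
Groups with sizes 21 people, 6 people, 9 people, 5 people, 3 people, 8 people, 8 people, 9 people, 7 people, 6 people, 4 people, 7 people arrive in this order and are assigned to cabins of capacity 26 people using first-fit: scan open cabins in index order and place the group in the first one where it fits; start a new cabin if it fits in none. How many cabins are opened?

  21 → cabin 1 (new)  [load 21/26]
  6 → cabin 2 (new)  [load 6/26]
  9 → cabin 2  [load 15/26]
  5 → cabin 1  [load 26/26]
  3 → cabin 2  [load 18/26]
  8 → cabin 2  [load 26/26]
  8 → cabin 3 (new)  [load 8/26]
  9 → cabin 3  [load 17/26]
  7 → cabin 3  [load 24/26]
  6 → cabin 4 (new)  [load 6/26]
  4 → cabin 4  [load 10/26]
  7 → cabin 4  [load 17/26]
4 cabins opened.

4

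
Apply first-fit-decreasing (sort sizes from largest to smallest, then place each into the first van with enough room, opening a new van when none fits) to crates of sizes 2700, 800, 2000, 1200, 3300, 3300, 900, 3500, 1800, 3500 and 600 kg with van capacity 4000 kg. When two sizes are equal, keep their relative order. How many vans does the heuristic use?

Sorted descending: 3500, 3500, 3300, 3300, 2700, 2000, 1800, 1200, 900, 800, 600.
  3500 → van 1 (new)  [load 3500/4000]
  3500 → van 2 (new)  [load 3500/4000]
  3300 → van 3 (new)  [load 3300/4000]
  3300 → van 4 (new)  [load 3300/4000]
  2700 → van 5 (new)  [load 2700/4000]
  2000 → van 6 (new)  [load 2000/4000]
  1800 → van 6  [load 3800/4000]
  1200 → van 5  [load 3900/4000]
  900 → van 7 (new)  [load 900/4000]
  800 → van 7  [load 1700/4000]
  600 → van 3  [load 3900/4000]
7 vans opened.

7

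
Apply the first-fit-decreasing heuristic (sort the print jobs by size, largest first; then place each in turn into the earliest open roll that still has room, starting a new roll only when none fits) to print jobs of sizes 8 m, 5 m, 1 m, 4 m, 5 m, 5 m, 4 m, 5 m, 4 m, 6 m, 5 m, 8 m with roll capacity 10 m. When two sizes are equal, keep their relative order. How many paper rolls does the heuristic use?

7

Sorted descending: 8, 8, 6, 5, 5, 5, 5, 5, 4, 4, 4, 1.
  8 → roll 1 (new)  [load 8/10]
  8 → roll 2 (new)  [load 8/10]
  6 → roll 3 (new)  [load 6/10]
  5 → roll 4 (new)  [load 5/10]
  5 → roll 4  [load 10/10]
  5 → roll 5 (new)  [load 5/10]
  5 → roll 5  [load 10/10]
  5 → roll 6 (new)  [load 5/10]
  4 → roll 3  [load 10/10]
  4 → roll 6  [load 9/10]
  4 → roll 7 (new)  [load 4/10]
  1 → roll 1  [load 9/10]
7 paper rolls opened.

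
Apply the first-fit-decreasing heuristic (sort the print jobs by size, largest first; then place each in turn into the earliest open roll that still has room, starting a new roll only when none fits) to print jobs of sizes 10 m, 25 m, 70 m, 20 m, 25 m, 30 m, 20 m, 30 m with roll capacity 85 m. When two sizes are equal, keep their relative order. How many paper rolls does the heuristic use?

3

Sorted descending: 70, 30, 30, 25, 25, 20, 20, 10.
  70 → roll 1 (new)  [load 70/85]
  30 → roll 2 (new)  [load 30/85]
  30 → roll 2  [load 60/85]
  25 → roll 2  [load 85/85]
  25 → roll 3 (new)  [load 25/85]
  20 → roll 3  [load 45/85]
  20 → roll 3  [load 65/85]
  10 → roll 1  [load 80/85]
3 paper rolls opened.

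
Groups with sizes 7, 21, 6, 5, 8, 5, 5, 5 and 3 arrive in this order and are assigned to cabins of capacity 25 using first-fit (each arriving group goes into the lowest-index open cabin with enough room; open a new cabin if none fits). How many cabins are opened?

  7 → cabin 1 (new)  [load 7/25]
  21 → cabin 2 (new)  [load 21/25]
  6 → cabin 1  [load 13/25]
  5 → cabin 1  [load 18/25]
  8 → cabin 3 (new)  [load 8/25]
  5 → cabin 1  [load 23/25]
  5 → cabin 3  [load 13/25]
  5 → cabin 3  [load 18/25]
  3 → cabin 2  [load 24/25]
3 cabins opened.

3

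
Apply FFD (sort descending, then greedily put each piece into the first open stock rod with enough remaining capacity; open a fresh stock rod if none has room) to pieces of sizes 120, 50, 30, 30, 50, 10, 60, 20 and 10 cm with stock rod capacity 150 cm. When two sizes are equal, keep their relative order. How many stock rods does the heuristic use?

Sorted descending: 120, 60, 50, 50, 30, 30, 20, 10, 10.
  120 → stock rod 1 (new)  [load 120/150]
  60 → stock rod 2 (new)  [load 60/150]
  50 → stock rod 2  [load 110/150]
  50 → stock rod 3 (new)  [load 50/150]
  30 → stock rod 1  [load 150/150]
  30 → stock rod 2  [load 140/150]
  20 → stock rod 3  [load 70/150]
  10 → stock rod 2  [load 150/150]
  10 → stock rod 3  [load 80/150]
3 stock rods opened.

3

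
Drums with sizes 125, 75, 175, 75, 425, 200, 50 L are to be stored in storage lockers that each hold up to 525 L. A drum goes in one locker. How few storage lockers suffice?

Total = 425 + 200 + 175 + 125 + 75 + 75 + 50 = 1125 L.
Lower bound: ⌈1125/525⌉ = 3 storage lockers.
A packing using 3 storage lockers:
  locker 1: 425 + 75 = 500
  locker 2: 200 + 175 + 125 = 500
  locker 3: 75 + 50 = 125
This matches the lower bound, so 3 is optimal.

3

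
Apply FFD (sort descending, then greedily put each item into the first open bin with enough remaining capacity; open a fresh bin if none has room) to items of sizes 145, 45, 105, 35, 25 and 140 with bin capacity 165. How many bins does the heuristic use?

4

Sorted descending: 145, 140, 105, 45, 35, 25.
  145 → bin 1 (new)  [load 145/165]
  140 → bin 2 (new)  [load 140/165]
  105 → bin 3 (new)  [load 105/165]
  45 → bin 3  [load 150/165]
  35 → bin 4 (new)  [load 35/165]
  25 → bin 2  [load 165/165]
4 bins opened.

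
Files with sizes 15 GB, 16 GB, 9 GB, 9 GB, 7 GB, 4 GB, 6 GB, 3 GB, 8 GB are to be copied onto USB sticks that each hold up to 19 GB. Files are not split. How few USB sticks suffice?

Total = 16 + 15 + 9 + 9 + 8 + 7 + 6 + 4 + 3 = 77 GB.
Lower bound: ⌈77/19⌉ = 5 USB sticks.
A packing using 5 USB sticks:
  USB stick 1: 16 + 3 = 19
  USB stick 2: 15 + 4 = 19
  USB stick 3: 9 + 9 = 18
  USB stick 4: 8 + 7 = 15
  USB stick 5: 6 = 6
This matches the lower bound, so 5 is optimal.

5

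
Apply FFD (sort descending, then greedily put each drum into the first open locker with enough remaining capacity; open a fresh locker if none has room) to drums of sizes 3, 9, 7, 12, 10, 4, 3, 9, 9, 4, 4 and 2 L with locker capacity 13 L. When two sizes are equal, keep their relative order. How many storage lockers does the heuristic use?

6

Sorted descending: 12, 10, 9, 9, 9, 7, 4, 4, 4, 3, 3, 2.
  12 → locker 1 (new)  [load 12/13]
  10 → locker 2 (new)  [load 10/13]
  9 → locker 3 (new)  [load 9/13]
  9 → locker 4 (new)  [load 9/13]
  9 → locker 5 (new)  [load 9/13]
  7 → locker 6 (new)  [load 7/13]
  4 → locker 3  [load 13/13]
  4 → locker 4  [load 13/13]
  4 → locker 5  [load 13/13]
  3 → locker 2  [load 13/13]
  3 → locker 6  [load 10/13]
  2 → locker 6  [load 12/13]
6 storage lockers opened.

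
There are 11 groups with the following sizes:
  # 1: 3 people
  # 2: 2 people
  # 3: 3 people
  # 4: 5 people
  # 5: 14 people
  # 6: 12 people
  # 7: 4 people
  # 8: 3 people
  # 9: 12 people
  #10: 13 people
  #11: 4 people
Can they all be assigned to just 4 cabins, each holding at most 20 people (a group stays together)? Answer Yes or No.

Yes

A valid assignment using 4 cabins:
  cabin 1: 14 + 5 = 19
  cabin 2: 13 + 4 + 3 = 20
  cabin 3: 12 + 4 + 3 = 19
  cabin 4: 12 + 3 + 2 = 17
Every load is within 20 people, so 4 cabins suffice.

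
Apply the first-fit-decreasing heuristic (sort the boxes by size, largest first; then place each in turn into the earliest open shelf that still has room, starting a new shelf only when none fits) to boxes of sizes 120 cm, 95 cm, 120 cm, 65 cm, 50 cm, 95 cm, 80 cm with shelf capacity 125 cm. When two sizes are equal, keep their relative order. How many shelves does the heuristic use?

6

Sorted descending: 120, 120, 95, 95, 80, 65, 50.
  120 → shelf 1 (new)  [load 120/125]
  120 → shelf 2 (new)  [load 120/125]
  95 → shelf 3 (new)  [load 95/125]
  95 → shelf 4 (new)  [load 95/125]
  80 → shelf 5 (new)  [load 80/125]
  65 → shelf 6 (new)  [load 65/125]
  50 → shelf 6  [load 115/125]
6 shelves opened.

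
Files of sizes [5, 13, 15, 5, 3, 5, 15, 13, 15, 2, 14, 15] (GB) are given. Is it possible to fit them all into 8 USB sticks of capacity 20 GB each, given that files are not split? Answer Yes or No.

Yes

A valid assignment using 7 USB sticks:
  USB stick 1: 15 + 5 = 20
  USB stick 2: 15 + 5 = 20
  USB stick 3: 15 + 5 = 20
  USB stick 4: 15 + 3 + 2 = 20
  USB stick 5: 14 = 14
  USB stick 6: 13 = 13
  USB stick 7: 13 = 13
That uses only 7 ≤ 8, so 8 USB sticks are enough.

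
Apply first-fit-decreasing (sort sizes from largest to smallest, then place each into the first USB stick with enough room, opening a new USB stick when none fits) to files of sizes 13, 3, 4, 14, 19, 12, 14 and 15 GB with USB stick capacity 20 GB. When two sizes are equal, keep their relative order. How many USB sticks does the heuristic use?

Sorted descending: 19, 15, 14, 14, 13, 12, 4, 3.
  19 → USB stick 1 (new)  [load 19/20]
  15 → USB stick 2 (new)  [load 15/20]
  14 → USB stick 3 (new)  [load 14/20]
  14 → USB stick 4 (new)  [load 14/20]
  13 → USB stick 5 (new)  [load 13/20]
  12 → USB stick 6 (new)  [load 12/20]
  4 → USB stick 2  [load 19/20]
  3 → USB stick 3  [load 17/20]
6 USB sticks opened.

6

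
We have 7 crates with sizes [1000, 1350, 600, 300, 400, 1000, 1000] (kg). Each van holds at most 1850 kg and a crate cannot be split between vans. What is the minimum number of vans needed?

Total = 1350 + 1000 + 1000 + 1000 + 600 + 400 + 300 = 5650 kg.
Lower bound: ⌈5650/1850⌉ = 4 vans.
A packing using 4 vans:
  van 1: 1350 + 400 = 1750
  van 2: 1000 + 600 = 1600
  van 3: 1000 + 300 = 1300
  van 4: 1000 = 1000
This matches the lower bound, so 4 is optimal.

4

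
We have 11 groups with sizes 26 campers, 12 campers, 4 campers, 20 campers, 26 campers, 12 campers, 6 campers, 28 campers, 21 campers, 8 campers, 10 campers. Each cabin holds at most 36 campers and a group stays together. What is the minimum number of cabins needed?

Total = 28 + 26 + 26 + 21 + 20 + 12 + 12 + 10 + 8 + 6 + 4 = 173 campers.
Lower bound: ⌈173/36⌉ = 5 cabins.
A packing using 5 cabins:
  cabin 1: 28 + 8 = 36
  cabin 2: 26 + 10 = 36
  cabin 3: 26 + 6 + 4 = 36
  cabin 4: 21 + 12 = 33
  cabin 5: 20 + 12 = 32
This matches the lower bound, so 5 is optimal.

5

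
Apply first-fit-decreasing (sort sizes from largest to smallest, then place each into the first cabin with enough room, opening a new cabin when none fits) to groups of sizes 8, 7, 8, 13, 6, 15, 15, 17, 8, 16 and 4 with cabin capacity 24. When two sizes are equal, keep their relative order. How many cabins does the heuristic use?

5

Sorted descending: 17, 16, 15, 15, 13, 8, 8, 8, 7, 6, 4.
  17 → cabin 1 (new)  [load 17/24]
  16 → cabin 2 (new)  [load 16/24]
  15 → cabin 3 (new)  [load 15/24]
  15 → cabin 4 (new)  [load 15/24]
  13 → cabin 5 (new)  [load 13/24]
  8 → cabin 2  [load 24/24]
  8 → cabin 3  [load 23/24]
  8 → cabin 4  [load 23/24]
  7 → cabin 1  [load 24/24]
  6 → cabin 5  [load 19/24]
  4 → cabin 5  [load 23/24]
5 cabins opened.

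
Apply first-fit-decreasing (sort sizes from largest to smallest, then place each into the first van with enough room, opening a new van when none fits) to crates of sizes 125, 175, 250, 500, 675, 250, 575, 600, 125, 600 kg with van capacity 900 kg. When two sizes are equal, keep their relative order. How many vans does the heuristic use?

Sorted descending: 675, 600, 600, 575, 500, 250, 250, 175, 125, 125.
  675 → van 1 (new)  [load 675/900]
  600 → van 2 (new)  [load 600/900]
  600 → van 3 (new)  [load 600/900]
  575 → van 4 (new)  [load 575/900]
  500 → van 5 (new)  [load 500/900]
  250 → van 2  [load 850/900]
  250 → van 3  [load 850/900]
  175 → van 1  [load 850/900]
  125 → van 4  [load 700/900]
  125 → van 4  [load 825/900]
5 vans opened.

5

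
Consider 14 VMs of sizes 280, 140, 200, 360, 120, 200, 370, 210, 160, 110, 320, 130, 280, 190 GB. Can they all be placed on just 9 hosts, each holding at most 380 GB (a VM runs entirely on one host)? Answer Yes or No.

No

Total = 3070 GB; ⌈3070/380⌉ = 9.
The bound of 9 does not rule out 9, but exhaustive search shows no assignment into 9 hosts of capacity 380 GB exists — the minimum is 10.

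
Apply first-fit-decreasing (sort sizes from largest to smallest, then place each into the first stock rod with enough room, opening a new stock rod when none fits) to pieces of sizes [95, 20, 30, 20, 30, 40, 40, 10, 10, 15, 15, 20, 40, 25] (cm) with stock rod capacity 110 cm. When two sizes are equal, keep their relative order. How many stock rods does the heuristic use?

4

Sorted descending: 95, 40, 40, 40, 30, 30, 25, 20, 20, 20, 15, 15, 10, 10.
  95 → stock rod 1 (new)  [load 95/110]
  40 → stock rod 2 (new)  [load 40/110]
  40 → stock rod 2  [load 80/110]
  40 → stock rod 3 (new)  [load 40/110]
  30 → stock rod 2  [load 110/110]
  30 → stock rod 3  [load 70/110]
  25 → stock rod 3  [load 95/110]
  20 → stock rod 4 (new)  [load 20/110]
  20 → stock rod 4  [load 40/110]
  20 → stock rod 4  [load 60/110]
  15 → stock rod 1  [load 110/110]
  15 → stock rod 3  [load 110/110]
  10 → stock rod 4  [load 70/110]
  10 → stock rod 4  [load 80/110]
4 stock rods opened.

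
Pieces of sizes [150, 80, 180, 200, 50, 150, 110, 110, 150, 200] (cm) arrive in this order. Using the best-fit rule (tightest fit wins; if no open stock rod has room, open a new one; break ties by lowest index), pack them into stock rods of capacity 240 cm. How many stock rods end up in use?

7

  150 → stock rod 1 (new)  [load 150/240]
  80 → stock rod 1  [load 230/240]
  180 → stock rod 2 (new)  [load 180/240]
  200 → stock rod 3 (new)  [load 200/240]
  50 → stock rod 2  [load 230/240]
  150 → stock rod 4 (new)  [load 150/240]
  110 → stock rod 5 (new)  [load 110/240]
  110 → stock rod 5  [load 220/240]
  150 → stock rod 6 (new)  [load 150/240]
  200 → stock rod 7 (new)  [load 200/240]
7 stock rods opened.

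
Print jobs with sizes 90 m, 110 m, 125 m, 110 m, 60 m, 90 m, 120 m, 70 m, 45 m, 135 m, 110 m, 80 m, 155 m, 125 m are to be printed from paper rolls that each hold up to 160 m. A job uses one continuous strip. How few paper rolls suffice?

11

Total = 155 + 135 + 125 + 125 + 120 + 110 + 110 + 110 + 90 + 90 + 80 + 70 + 60 + 45 = 1425 m.
Lower bound: ⌈1425/160⌉ = 9 paper rolls.
Also, 10 print jobs each exceed 80 m, and no two of those can share a roll, so at least 10 paper rolls are needed.
A packing using 11 paper rolls:
  roll 1: 155 = 155
  roll 2: 135 = 135
  roll 3: 125 = 125
  roll 4: 125 = 125
  roll 5: 120 = 120
  roll 6: 110 + 45 = 155
  roll 7: 110 = 110
  roll 8: 110 = 110
  roll 9: 90 + 70 = 160
  roll 10: 90 + 60 = 150
  roll 11: 80 = 80
No arrangement into 10 paper rolls stays within capacity, so 11 is optimal.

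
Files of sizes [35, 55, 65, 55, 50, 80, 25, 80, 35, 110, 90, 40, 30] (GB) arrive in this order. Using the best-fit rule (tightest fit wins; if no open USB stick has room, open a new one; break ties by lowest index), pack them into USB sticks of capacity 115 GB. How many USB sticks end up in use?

  35 → USB stick 1 (new)  [load 35/115]
  55 → USB stick 1  [load 90/115]
  65 → USB stick 2 (new)  [load 65/115]
  55 → USB stick 3 (new)  [load 55/115]
  50 → USB stick 2  [load 115/115]
  80 → USB stick 4 (new)  [load 80/115]
  25 → USB stick 1  [load 115/115]
  80 → USB stick 5 (new)  [load 80/115]
  35 → USB stick 4  [load 115/115]
  110 → USB stick 6 (new)  [load 110/115]
  90 → USB stick 7 (new)  [load 90/115]
  40 → USB stick 3  [load 95/115]
  30 → USB stick 5  [load 110/115]
7 USB sticks opened.

7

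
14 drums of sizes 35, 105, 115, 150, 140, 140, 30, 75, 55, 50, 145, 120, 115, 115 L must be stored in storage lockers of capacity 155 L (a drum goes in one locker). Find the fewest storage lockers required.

Total = 150 + 145 + 140 + 140 + 120 + 115 + 115 + 115 + 105 + 75 + 55 + 50 + 35 + 30 = 1390 L.
Lower bound: ⌈1390/155⌉ = 9 storage lockers.
A packing using 10 storage lockers:
  locker 1: 150 = 150
  locker 2: 145 = 145
  locker 3: 140 = 140
  locker 4: 140 = 140
  locker 5: 120 + 35 = 155
  locker 6: 115 + 30 = 145
  locker 7: 115 = 115
  locker 8: 115 = 115
  locker 9: 105 + 50 = 155
  locker 10: 75 + 55 = 130
No arrangement into 9 storage lockers stays within capacity, so 10 is optimal.

10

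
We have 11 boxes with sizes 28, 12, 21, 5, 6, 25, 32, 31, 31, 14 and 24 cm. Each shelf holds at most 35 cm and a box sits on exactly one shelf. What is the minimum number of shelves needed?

Total = 32 + 31 + 31 + 28 + 25 + 24 + 21 + 14 + 12 + 6 + 5 = 229 cm.
Lower bound: ⌈229/35⌉ = 7 shelves.
A packing using 8 shelves:
  shelf 1: 32 = 32
  shelf 2: 31 = 31
  shelf 3: 31 = 31
  shelf 4: 28 + 6 = 34
  shelf 5: 25 + 5 = 30
  shelf 6: 24 = 24
  shelf 7: 21 + 14 = 35
  shelf 8: 12 = 12
No arrangement into 7 shelves stays within capacity, so 8 is optimal.

8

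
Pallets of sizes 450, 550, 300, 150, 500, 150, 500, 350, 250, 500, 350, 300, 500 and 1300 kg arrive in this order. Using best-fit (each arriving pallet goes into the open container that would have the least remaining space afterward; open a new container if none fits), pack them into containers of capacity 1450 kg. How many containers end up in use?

  450 → container 1 (new)  [load 450/1450]
  550 → container 1  [load 1000/1450]
  300 → container 1  [load 1300/1450]
  150 → container 1  [load 1450/1450]
  500 → container 2 (new)  [load 500/1450]
  150 → container 2  [load 650/1450]
  500 → container 2  [load 1150/1450]
  350 → container 3 (new)  [load 350/1450]
  250 → container 2  [load 1400/1450]
  500 → container 3  [load 850/1450]
  350 → container 3  [load 1200/1450]
  300 → container 4 (new)  [load 300/1450]
  500 → container 4  [load 800/1450]
  1300 → container 5 (new)  [load 1300/1450]
5 containers opened.

5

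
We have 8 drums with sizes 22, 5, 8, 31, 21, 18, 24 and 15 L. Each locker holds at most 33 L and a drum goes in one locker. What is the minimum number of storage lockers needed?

Total = 31 + 24 + 22 + 21 + 18 + 15 + 8 + 5 = 144 L.
Lower bound: ⌈144/33⌉ = 5 storage lockers.
A packing using 5 storage lockers:
  locker 1: 31 = 31
  locker 2: 24 + 8 = 32
  locker 3: 22 + 5 = 27
  locker 4: 21 = 21
  locker 5: 18 + 15 = 33
This matches the lower bound, so 5 is optimal.

5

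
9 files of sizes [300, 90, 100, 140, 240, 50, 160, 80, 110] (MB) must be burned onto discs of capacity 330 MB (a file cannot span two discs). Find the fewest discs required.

4

Total = 300 + 240 + 160 + 140 + 110 + 100 + 90 + 80 + 50 = 1270 MB.
Lower bound: ⌈1270/330⌉ = 4 discs.
A packing using 4 discs:
  disc 1: 300 = 300
  disc 2: 240 + 90 = 330
  disc 3: 160 + 110 + 50 = 320
  disc 4: 140 + 100 + 80 = 320
This matches the lower bound, so 4 is optimal.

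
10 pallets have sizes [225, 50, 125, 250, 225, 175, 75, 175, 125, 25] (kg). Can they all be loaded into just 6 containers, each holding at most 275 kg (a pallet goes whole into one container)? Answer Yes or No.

Yes

A valid assignment using 6 containers:
  container 1: 250 + 25 = 275
  container 2: 225 + 50 = 275
  container 3: 225 = 225
  container 4: 175 + 75 = 250
  container 5: 175 = 175
  container 6: 125 + 125 = 250
Every load is within 275 kg, so 6 containers suffice.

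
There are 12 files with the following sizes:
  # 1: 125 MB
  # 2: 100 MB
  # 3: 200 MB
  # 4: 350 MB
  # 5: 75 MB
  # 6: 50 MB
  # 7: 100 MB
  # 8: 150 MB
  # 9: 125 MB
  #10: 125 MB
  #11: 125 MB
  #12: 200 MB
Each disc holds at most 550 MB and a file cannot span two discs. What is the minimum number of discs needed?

4

Total = 350 + 200 + 200 + 150 + 125 + 125 + 125 + 125 + 100 + 100 + 75 + 50 = 1725 MB.
Lower bound: ⌈1725/550⌉ = 4 discs.
A packing using 4 discs:
  disc 1: 350 + 200 = 550
  disc 2: 200 + 150 + 125 + 75 = 550
  disc 3: 125 + 125 + 125 + 100 + 50 = 525
  disc 4: 100 = 100
This matches the lower bound, so 4 is optimal.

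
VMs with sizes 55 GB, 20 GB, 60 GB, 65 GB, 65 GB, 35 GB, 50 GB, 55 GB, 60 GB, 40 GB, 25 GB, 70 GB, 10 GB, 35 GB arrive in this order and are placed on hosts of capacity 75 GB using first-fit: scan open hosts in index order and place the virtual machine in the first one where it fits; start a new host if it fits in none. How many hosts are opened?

10

  55 → host 1 (new)  [load 55/75]
  20 → host 1  [load 75/75]
  60 → host 2 (new)  [load 60/75]
  65 → host 3 (new)  [load 65/75]
  65 → host 4 (new)  [load 65/75]
  35 → host 5 (new)  [load 35/75]
  50 → host 6 (new)  [load 50/75]
  55 → host 7 (new)  [load 55/75]
  60 → host 8 (new)  [load 60/75]
  40 → host 5  [load 75/75]
  25 → host 6  [load 75/75]
  70 → host 9 (new)  [load 70/75]
  10 → host 2  [load 70/75]
  35 → host 10 (new)  [load 35/75]
10 hosts opened.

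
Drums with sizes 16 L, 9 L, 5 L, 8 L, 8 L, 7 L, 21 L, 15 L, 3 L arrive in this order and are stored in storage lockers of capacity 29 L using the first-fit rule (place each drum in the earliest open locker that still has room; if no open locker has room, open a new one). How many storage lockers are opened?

4

  16 → locker 1 (new)  [load 16/29]
  9 → locker 1  [load 25/29]
  5 → locker 2 (new)  [load 5/29]
  8 → locker 2  [load 13/29]
  8 → locker 2  [load 21/29]
  7 → locker 2  [load 28/29]
  21 → locker 3 (new)  [load 21/29]
  15 → locker 4 (new)  [load 15/29]
  3 → locker 1  [load 28/29]
4 storage lockers opened.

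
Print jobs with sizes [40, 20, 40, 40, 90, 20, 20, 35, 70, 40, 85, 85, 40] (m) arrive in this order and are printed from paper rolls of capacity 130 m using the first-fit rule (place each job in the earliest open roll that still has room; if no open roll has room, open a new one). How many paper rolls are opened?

5

  40 → roll 1 (new)  [load 40/130]
  20 → roll 1  [load 60/130]
  40 → roll 1  [load 100/130]
  40 → roll 2 (new)  [load 40/130]
  90 → roll 2  [load 130/130]
  20 → roll 1  [load 120/130]
  20 → roll 3 (new)  [load 20/130]
  35 → roll 3  [load 55/130]
  70 → roll 3  [load 125/130]
  40 → roll 4 (new)  [load 40/130]
  85 → roll 4  [load 125/130]
  85 → roll 5 (new)  [load 85/130]
  40 → roll 5  [load 125/130]
5 paper rolls opened.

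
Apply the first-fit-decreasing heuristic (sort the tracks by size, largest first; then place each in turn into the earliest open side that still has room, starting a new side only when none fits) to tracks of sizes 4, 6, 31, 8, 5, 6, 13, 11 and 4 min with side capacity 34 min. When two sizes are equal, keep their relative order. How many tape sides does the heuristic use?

3

Sorted descending: 31, 13, 11, 8, 6, 6, 5, 4, 4.
  31 → side 1 (new)  [load 31/34]
  13 → side 2 (new)  [load 13/34]
  11 → side 2  [load 24/34]
  8 → side 2  [load 32/34]
  6 → side 3 (new)  [load 6/34]
  6 → side 3  [load 12/34]
  5 → side 3  [load 17/34]
  4 → side 3  [load 21/34]
  4 → side 3  [load 25/34]
3 tape sides opened.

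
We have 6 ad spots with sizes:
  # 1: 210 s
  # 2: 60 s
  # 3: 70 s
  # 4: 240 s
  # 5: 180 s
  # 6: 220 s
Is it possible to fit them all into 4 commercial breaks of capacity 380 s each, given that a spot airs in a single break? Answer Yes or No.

Yes

A valid assignment using 4 commercial breaks:
  break 1: 240 + 70 + 60 = 370
  break 2: 220 = 220
  break 3: 210 = 210
  break 4: 180 = 180
Every load is within 380 s, so 4 commercial breaks suffice.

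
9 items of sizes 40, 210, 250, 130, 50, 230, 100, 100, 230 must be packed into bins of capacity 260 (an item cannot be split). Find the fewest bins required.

Total = 250 + 230 + 230 + 210 + 130 + 100 + 100 + 50 + 40 = 1340.
Lower bound: ⌈1340/260⌉ = 6 bins.
A packing using 6 bins:
  bin 1: 250 = 250
  bin 2: 230 = 230
  bin 3: 230 = 230
  bin 4: 210 + 50 = 260
  bin 5: 130 + 100 = 230
  bin 6: 100 + 40 = 140
This matches the lower bound, so 6 is optimal.

6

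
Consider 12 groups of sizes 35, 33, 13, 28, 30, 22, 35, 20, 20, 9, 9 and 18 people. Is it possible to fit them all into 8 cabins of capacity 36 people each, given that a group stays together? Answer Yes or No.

No

Total = 272 people; ⌈272/36⌉ = 8.
The bound of 8 does not rule out 8, but exhaustive search shows no assignment into 8 cabins of capacity 36 people exists — the minimum is 9.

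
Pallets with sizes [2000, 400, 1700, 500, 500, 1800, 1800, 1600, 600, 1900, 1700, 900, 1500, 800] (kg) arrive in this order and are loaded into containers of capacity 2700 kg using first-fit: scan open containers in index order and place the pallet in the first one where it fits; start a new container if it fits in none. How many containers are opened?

  2000 → container 1 (new)  [load 2000/2700]
  400 → container 1  [load 2400/2700]
  1700 → container 2 (new)  [load 1700/2700]
  500 → container 2  [load 2200/2700]
  500 → container 2  [load 2700/2700]
  1800 → container 3 (new)  [load 1800/2700]
  1800 → container 4 (new)  [load 1800/2700]
  1600 → container 5 (new)  [load 1600/2700]
  600 → container 3  [load 2400/2700]
  1900 → container 6 (new)  [load 1900/2700]
  1700 → container 7 (new)  [load 1700/2700]
  900 → container 4  [load 2700/2700]
  1500 → container 8 (new)  [load 1500/2700]
  800 → container 5  [load 2400/2700]
8 containers opened.

8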